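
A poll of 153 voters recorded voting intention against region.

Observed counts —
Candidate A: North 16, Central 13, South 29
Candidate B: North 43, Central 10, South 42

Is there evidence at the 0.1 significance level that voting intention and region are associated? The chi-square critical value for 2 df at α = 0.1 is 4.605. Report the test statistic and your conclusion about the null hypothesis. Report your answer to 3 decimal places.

Row totals: 58, 95. Column totals: 59, 23, 71. Grand total N = 153.
Expected counts (row total × column total / N):
  Candidate A, North: 58×59/153 = 22.3660
  Candidate A, Central: 58×23/153 = 8.7190
  Candidate A, South: 58×71/153 = 26.9150
  Candidate B, North: 95×59/153 = 36.6340
  Candidate B, Central: 95×23/153 = 14.2810
  Candidate B, South: 95×71/153 = 44.0850
Contributions (O − E)²/E:
  (16 − 22.3660)²/22.3660 = 1.8119
  (13 − 8.7190)²/8.7190 = 2.1020
  (29 − 26.9150)²/26.9150 = 0.1615
  (43 − 36.6340)²/36.6340 = 1.1062
  (10 − 14.2810)²/14.2810 = 1.2833
  (42 − 44.0850)²/44.0850 = 0.0986
χ² = 1.8119 + 2.1020 + 0.1615 + 1.1062 + 1.2833 + 0.0986 = 6.564
df = (2−1)(3−1) = 2. Since 6.564 > 4.605, reject the null hypothesis of independence at α = 0.1.

6.564; reject H₀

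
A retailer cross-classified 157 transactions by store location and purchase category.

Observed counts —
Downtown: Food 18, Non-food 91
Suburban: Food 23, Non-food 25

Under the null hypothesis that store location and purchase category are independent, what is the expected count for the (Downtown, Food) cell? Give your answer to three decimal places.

28.465

Row total (Downtown) = 109; column total (Food) = 41; grand total N = 157.
Expected count = (row total × column total) / N = 109 × 41 / 157 = 28.465.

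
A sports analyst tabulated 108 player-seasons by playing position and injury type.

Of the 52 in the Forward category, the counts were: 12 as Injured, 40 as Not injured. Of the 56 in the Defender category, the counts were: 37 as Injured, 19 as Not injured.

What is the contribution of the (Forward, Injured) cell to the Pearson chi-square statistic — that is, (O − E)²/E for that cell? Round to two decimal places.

Row total (Forward) = 52; column total (Injured) = 49; N = 108.
Expected count E = 52 × 49 / 108 = 23.593.
Contribution = (O − E)²/E = (12 − 23.593)² / 23.593 = 5.70.

5.70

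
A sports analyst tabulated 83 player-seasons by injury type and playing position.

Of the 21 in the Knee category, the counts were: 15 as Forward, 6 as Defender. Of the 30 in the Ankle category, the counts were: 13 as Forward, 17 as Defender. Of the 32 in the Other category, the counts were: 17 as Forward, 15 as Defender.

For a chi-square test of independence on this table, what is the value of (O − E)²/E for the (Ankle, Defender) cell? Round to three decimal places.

0.776

Row total (Ankle) = 30; column total (Defender) = 38; N = 83.
Expected count E = 30 × 38 / 83 = 13.7349.
Contribution = (O − E)²/E = (17 − 13.7349)² / 13.7349 = 0.776.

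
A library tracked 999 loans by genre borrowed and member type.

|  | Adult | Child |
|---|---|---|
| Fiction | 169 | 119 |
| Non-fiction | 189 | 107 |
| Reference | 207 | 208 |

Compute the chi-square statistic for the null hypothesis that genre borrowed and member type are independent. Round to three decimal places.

Row totals: 288, 296, 415. Column totals: 565, 434. Grand total N = 999.
Expected counts (row total × column total / N):
  Fiction, Adult: 288×565/999 = 162.8829
  Fiction, Child: 288×434/999 = 125.1171
  Non-fiction, Adult: 296×565/999 = 167.4074
  Non-fiction, Child: 296×434/999 = 128.5926
  Reference, Adult: 415×565/999 = 234.7097
  Reference, Child: 415×434/999 = 180.2903
Contributions (O − E)²/E:
  (169 − 162.8829)²/162.8829 = 0.2297
  (119 − 125.1171)²/125.1171 = 0.2991
  (189 − 167.4074)²/167.4074 = 2.7851
  (107 − 128.5926)²/128.5926 = 3.6257
  (207 − 234.7097)²/234.7097 = 3.2714
  (208 − 180.2903)²/180.2903 = 4.2588
χ² = 0.2297 + 0.2991 + 2.7851 + 3.6257 + 3.2714 + 4.2588 = 14.470

14.470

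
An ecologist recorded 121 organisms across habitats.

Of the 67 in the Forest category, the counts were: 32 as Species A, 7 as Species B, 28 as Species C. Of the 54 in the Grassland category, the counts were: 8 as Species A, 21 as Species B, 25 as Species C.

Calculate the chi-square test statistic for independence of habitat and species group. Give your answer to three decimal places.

Row totals: 67, 54. Column totals: 40, 28, 53. Grand total N = 121.
Expected counts (row total × column total / N):
  Forest, Species A: 67×40/121 = 22.14876
  Forest, Species B: 67×28/121 = 15.50413
  Forest, Species C: 67×53/121 = 29.34711
  Grassland, Species A: 54×40/121 = 17.85124
  Grassland, Species B: 54×28/121 = 12.49587
  Grassland, Species C: 54×53/121 = 23.65289
Contributions (O − E)²/E:
  (32 − 22.14876)²/22.14876 = 4.3816
  (7 − 15.50413)²/15.50413 = 4.6646
  (28 − 29.34711)²/29.34711 = 0.0618
  (8 − 17.85124)²/17.85124 = 5.4364
  (21 − 12.49587)²/12.49587 = 5.7875
  (25 − 23.65289)²/23.65289 = 0.0767
χ² = 4.3816 + 4.6646 + 0.0618 + 5.4364 + 5.7875 + 0.0767 = 20.409

20.409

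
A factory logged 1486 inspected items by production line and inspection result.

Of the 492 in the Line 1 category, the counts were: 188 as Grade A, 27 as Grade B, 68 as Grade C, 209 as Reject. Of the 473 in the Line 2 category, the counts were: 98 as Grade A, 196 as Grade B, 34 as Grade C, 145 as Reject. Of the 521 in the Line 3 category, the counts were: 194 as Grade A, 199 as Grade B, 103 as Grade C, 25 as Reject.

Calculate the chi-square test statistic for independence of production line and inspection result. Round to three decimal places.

Row totals: 492, 473, 521. Column totals: 480, 422, 205, 379. Grand total N = 1486.
Expected counts (row total × column total / N):
  Line 1, Grade A: 492×480/1486 = 158.92328
  Line 1, Grade B: 492×422/1486 = 139.72005
  Line 1, Grade C: 492×205/1486 = 67.87349
  Line 1, Reject: 492×379/1486 = 125.48318
  Line 2, Grade A: 473×480/1486 = 152.78600
  Line 2, Grade B: 473×422/1486 = 134.32436
  Line 2, Grade C: 473×205/1486 = 65.25236
  Line 2, Reject: 473×379/1486 = 120.63728
  Line 3, Grade A: 521×480/1486 = 168.29071
  Line 3, Grade B: 521×422/1486 = 147.95559
  Line 3, Grade C: 521×205/1486 = 71.87416
  Line 3, Reject: 521×379/1486 = 132.87954
Contributions (O − E)²/E:
  (188 − 158.92328)²/158.92328 = 5.3199
  (27 − 139.72005)²/139.72005 = 90.9376
  (68 − 67.87349)²/67.87349 = 0.0002
  (209 − 125.48318)²/125.48318 = 55.5856
  (98 − 152.78600)²/152.78600 = 19.6452
  (196 − 134.32436)²/134.32436 = 28.3187
  (34 − 65.25236)²/65.25236 = 14.9682
  (145 − 120.63728)²/120.63728 = 4.9201
  (194 − 168.29071)²/168.29071 = 3.9275
  (199 − 147.95559)²/147.95559 = 17.6102
  (103 − 71.87416)²/71.87416 = 13.4794
  (25 − 132.87954)²/132.87954 = 87.5830
χ² = 5.3199 + 90.9376 + 0.0002 + 55.5856 + 19.6452 + 28.3187 + 14.9682 + 4.9201 + 3.9275 + 17.6102 + 13.4794 + 87.5830 = 342.296

342.296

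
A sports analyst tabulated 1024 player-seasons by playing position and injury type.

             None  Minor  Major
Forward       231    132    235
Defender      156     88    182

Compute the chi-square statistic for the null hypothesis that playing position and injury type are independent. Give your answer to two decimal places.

Row totals: 598, 426. Column totals: 387, 220, 417. Grand total N = 1024.
Expected counts (row total × column total / N):
  Forward, None: 598×387/1024 = 226.002
  Forward, Minor: 598×220/1024 = 128.477
  Forward, Major: 598×417/1024 = 243.521
  Defender, None: 426×387/1024 = 160.998
  Defender, Minor: 426×220/1024 = 91.523
  Defender, Major: 426×417/1024 = 173.479
Contributions (O − E)²/E:
  (231 − 226.002)²/226.002 = 0.1105
  (132 − 128.477)²/128.477 = 0.0966
  (235 − 243.521)²/243.521 = 0.2982
  (156 − 160.998)²/160.998 = 0.1552
  (88 − 91.523)²/91.523 = 0.1356
  (182 − 173.479)²/173.479 = 0.4185
χ² = 0.1105 + 0.0966 + 0.2982 + 0.1552 + 0.1356 + 0.4185 = 1.21

1.21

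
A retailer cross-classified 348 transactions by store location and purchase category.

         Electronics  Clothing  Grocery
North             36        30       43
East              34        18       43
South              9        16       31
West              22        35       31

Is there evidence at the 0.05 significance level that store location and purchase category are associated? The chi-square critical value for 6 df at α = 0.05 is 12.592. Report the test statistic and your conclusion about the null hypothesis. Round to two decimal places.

Row totals: 109, 95, 56, 88. Column totals: 101, 99, 148. Grand total N = 348.
Expected counts (row total × column total / N):
  North, Electronics: 109×101/348 = 31.635
  North, Clothing: 109×99/348 = 31.009
  North, Grocery: 109×148/348 = 46.356
  East, Electronics: 95×101/348 = 27.572
  East, Clothing: 95×99/348 = 27.026
  East, Grocery: 95×148/348 = 40.402
  South, Electronics: 56×101/348 = 16.253
  South, Clothing: 56×99/348 = 15.931
  South, Grocery: 56×148/348 = 23.816
  West, Electronics: 88×101/348 = 25.540
  West, Clothing: 88×99/348 = 25.034
  West, Grocery: 88×148/348 = 37.425
Contributions (O − E)²/E:
  (36 − 31.635)²/31.635 = 0.6023
  (30 − 31.009)²/31.009 = 0.0328
  (43 − 46.356)²/46.356 = 0.2430
  (34 − 27.572)²/27.572 = 1.4986
  (18 − 27.026)²/27.026 = 3.0145
  (43 − 40.402)²/40.402 = 0.1671
  (9 − 16.253)²/16.253 = 3.2367
  (16 − 15.931)²/15.931 = 0.0003
  (31 − 23.816)²/23.816 = 2.1670
  (22 − 25.540)²/25.540 = 0.4907
  (35 − 25.034)²/25.034 = 3.9675
  (31 − 37.425)²/37.425 = 1.1030
χ² = 0.6023 + 0.0328 + 0.2430 + 1.4986 + 3.0145 + 0.1671 + 3.2367 + 0.0003 + 2.1670 + 0.4907 + 3.9675 + 1.1030 = 16.52
df = (4−1)(3−1) = 6. Since 16.52 > 12.592, reject the null hypothesis of independence at α = 0.05.

16.52; reject H₀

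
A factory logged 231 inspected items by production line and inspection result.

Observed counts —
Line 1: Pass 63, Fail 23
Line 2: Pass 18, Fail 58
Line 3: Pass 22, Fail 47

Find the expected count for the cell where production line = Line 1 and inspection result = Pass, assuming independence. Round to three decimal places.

38.346

Row total (Line 1) = 86; column total (Pass) = 103; grand total N = 231.
Expected count = (row total × column total) / N = 86 × 103 / 231 = 38.346.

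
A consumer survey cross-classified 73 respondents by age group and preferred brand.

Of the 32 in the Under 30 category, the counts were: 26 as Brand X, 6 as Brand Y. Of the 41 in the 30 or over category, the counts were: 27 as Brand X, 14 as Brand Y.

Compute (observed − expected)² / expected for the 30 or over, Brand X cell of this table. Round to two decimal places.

0.26

Row total (30 or over) = 41; column total (Brand X) = 53; N = 73.
Expected count E = 41 × 53 / 73 = 29.767.
Contribution = (O − E)²/E = (27 − 29.767)² / 29.767 = 0.26.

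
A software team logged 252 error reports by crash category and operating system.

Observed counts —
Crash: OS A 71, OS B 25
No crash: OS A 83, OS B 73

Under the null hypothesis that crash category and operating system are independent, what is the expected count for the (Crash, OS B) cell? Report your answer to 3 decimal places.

37.333

Row total (Crash) = 96; column total (OS B) = 98; grand total N = 252.
Expected count = (row total × column total) / N = 96 × 98 / 252 = 37.333.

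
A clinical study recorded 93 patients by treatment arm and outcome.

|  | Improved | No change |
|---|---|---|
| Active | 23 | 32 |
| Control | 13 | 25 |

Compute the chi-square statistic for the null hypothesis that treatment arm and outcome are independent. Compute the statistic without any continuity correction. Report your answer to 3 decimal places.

0.548

Row totals: 55, 38. Column totals: 36, 57. Grand total N = 93.
Expected counts (row total × column total / N):
  Active, Improved: 55×36/93 = 21.2903
  Active, No change: 55×57/93 = 33.7097
  Control, Improved: 38×36/93 = 14.7097
  Control, No change: 38×57/93 = 23.2903
Contributions (O − E)²/E:
  (23 − 21.2903)²/21.2903 = 0.1373
  (32 − 33.7097)²/33.7097 = 0.0867
  (13 − 14.7097)²/14.7097 = 0.1987
  (25 − 23.2903)²/23.2903 = 0.1255
χ² = 0.1373 + 0.0867 + 0.1987 + 0.1255 = 0.548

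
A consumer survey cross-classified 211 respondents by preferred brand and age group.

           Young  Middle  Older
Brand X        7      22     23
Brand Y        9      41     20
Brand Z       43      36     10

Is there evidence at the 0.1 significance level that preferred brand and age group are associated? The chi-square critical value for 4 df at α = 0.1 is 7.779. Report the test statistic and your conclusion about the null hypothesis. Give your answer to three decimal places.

40.584; reject H₀

Row totals: 52, 70, 89. Column totals: 59, 99, 53. Grand total N = 211.
Expected counts (row total × column total / N):
  Brand X, Young: 52×59/211 = 14.5403
  Brand X, Middle: 52×99/211 = 24.3981
  Brand X, Older: 52×53/211 = 13.0616
  Brand Y, Young: 70×59/211 = 19.5735
  Brand Y, Middle: 70×99/211 = 32.8436
  Brand Y, Older: 70×53/211 = 17.5829
  Brand Z, Young: 89×59/211 = 24.8863
  Brand Z, Middle: 89×99/211 = 41.7583
  Brand Z, Older: 89×53/211 = 22.3555
Contributions (O − E)²/E:
  (7 − 14.5403)²/14.5403 = 3.9102
  (22 − 24.3981)²/24.3981 = 0.2357
  (23 − 13.0616)²/13.0616 = 7.5620
  (9 − 19.5735)²/19.5735 = 5.7117
  (41 − 32.8436)²/32.8436 = 2.0256
  (20 − 17.5829)²/17.5829 = 0.3323
  (43 − 24.8863)²/24.8863 = 13.1842
  (36 − 41.7583)²/41.7583 = 0.7940
  (10 − 22.3555)²/22.3555 = 6.8287
χ² = 3.9102 + 0.2357 + 7.5620 + 5.7117 + 2.0256 + 0.3323 + 13.1842 + 0.7940 + 6.8287 = 40.584
df = (3−1)(3−1) = 4. Since 40.584 > 7.779, reject the null hypothesis of independence at α = 0.1.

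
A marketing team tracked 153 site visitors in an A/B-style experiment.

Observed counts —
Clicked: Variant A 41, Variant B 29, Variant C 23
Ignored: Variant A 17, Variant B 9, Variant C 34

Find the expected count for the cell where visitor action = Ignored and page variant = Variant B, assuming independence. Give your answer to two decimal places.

14.90

Row total (Ignored) = 60; column total (Variant B) = 38; grand total N = 153.
Expected count = (row total × column total) / N = 60 × 38 / 153 = 14.90.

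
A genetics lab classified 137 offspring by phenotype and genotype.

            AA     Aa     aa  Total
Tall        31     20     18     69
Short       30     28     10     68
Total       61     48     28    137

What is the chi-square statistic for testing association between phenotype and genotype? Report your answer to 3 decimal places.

3.628

Grand total N = 137.
Expected counts (row total × column total / N):
  Tall, AA: 69×61/137 = 30.7226
  Tall, Aa: 69×48/137 = 24.1752
  Tall, aa: 69×28/137 = 14.1022
  Short, AA: 68×61/137 = 30.2774
  Short, Aa: 68×48/137 = 23.8248
  Short, aa: 68×28/137 = 13.8978
Contributions (O − E)²/E:
  (31 − 30.7226)²/30.7226 = 0.0025
  (20 − 24.1752)²/24.1752 = 0.7211
  (18 − 14.1022)²/14.1022 = 1.0773
  (30 − 30.2774)²/30.2774 = 0.0025
  (28 − 23.8248)²/23.8248 = 0.7317
  (10 − 13.8978)²/13.8978 = 1.0932
χ² = 0.0025 + 0.7211 + 1.0773 + 0.0025 + 0.7317 + 1.0932 = 3.628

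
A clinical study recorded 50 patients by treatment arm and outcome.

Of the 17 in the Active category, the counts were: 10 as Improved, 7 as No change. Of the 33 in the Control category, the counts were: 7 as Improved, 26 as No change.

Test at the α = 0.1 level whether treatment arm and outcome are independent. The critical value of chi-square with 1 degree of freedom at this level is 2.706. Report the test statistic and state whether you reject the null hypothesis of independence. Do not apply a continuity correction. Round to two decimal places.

Row totals: 17, 33. Column totals: 17, 33. Grand total N = 50.
Expected counts (row total × column total / N):
  Active, Improved: 17×17/50 = 5.780
  Active, No change: 17×33/50 = 11.220
  Control, Improved: 33×17/50 = 11.220
  Control, No change: 33×33/50 = 21.780
Contributions (O − E)²/E:
  (10 − 5.780)²/5.780 = 3.0810
  (7 − 11.220)²/11.220 = 1.5872
  (7 − 11.220)²/11.220 = 1.5872
  (26 − 21.780)²/21.780 = 0.8176
χ² = 3.0810 + 1.5872 + 1.5872 + 0.8176 = 7.07
df = (2−1)(2−1) = 1. Since 7.07 > 2.706, reject the null hypothesis of independence at α = 0.1.

7.07; reject H₀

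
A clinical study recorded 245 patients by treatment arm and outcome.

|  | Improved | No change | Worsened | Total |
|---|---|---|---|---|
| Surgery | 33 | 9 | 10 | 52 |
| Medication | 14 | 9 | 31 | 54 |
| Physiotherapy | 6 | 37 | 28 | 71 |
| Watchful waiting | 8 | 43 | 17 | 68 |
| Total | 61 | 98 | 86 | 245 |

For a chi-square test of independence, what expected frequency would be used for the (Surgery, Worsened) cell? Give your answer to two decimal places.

18.25

Row total (Surgery) = 52; column total (Worsened) = 86; grand total N = 245.
Expected count = (row total × column total) / N = 52 × 86 / 245 = 18.25.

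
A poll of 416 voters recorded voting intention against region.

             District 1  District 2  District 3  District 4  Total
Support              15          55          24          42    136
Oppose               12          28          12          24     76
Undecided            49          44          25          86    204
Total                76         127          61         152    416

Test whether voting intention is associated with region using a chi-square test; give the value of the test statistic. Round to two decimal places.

23.75

Grand total N = 416.
Expected counts (row total × column total / N):
  Support, District 1: 136×76/416 = 24.846
  Support, District 2: 136×127/416 = 41.519
  Support, District 3: 136×61/416 = 19.942
  Support, District 4: 136×152/416 = 49.692
  Oppose, District 1: 76×76/416 = 13.885
  Oppose, District 2: 76×127/416 = 23.202
  Oppose, District 3: 76×61/416 = 11.144
  Oppose, District 4: 76×152/416 = 27.769
  Undecided, District 1: 204×76/416 = 37.269
  Undecided, District 2: 204×127/416 = 62.279
  Undecided, District 3: 204×61/416 = 29.913
  Undecided, District 4: 204×152/416 = 74.538
Contributions (O − E)²/E:
  (15 − 24.846)²/24.846 = 3.9018
  (55 − 41.519)²/41.519 = 4.3772
  (24 − 19.942)²/19.942 = 0.8258
  (42 − 49.692)²/49.692 = 1.1907
  (12 − 13.885)²/13.885 = 0.2559
  (28 − 23.202)²/23.202 = 0.9922
  (12 − 11.144)²/11.144 = 0.0658
  (24 − 27.769)²/27.769 = 0.5116
  (49 − 37.269)²/37.269 = 3.6925
  (44 − 62.279)²/62.279 = 5.3649
  (25 − 29.913)²/29.913 = 0.8069
  (86 − 74.538)²/74.538 = 1.7626
χ² = 3.9018 + 4.3772 + 0.8258 + 1.1907 + 0.2559 + 0.9922 + 0.0658 + 0.5116 + 3.6925 + 5.3649 + 0.8069 + 1.7626 = 23.75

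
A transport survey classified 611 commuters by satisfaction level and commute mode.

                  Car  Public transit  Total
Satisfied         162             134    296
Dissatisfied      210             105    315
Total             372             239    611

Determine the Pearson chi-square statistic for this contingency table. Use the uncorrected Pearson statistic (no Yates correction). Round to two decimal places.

9.13

Grand total N = 611.
Expected counts (row total × column total / N):
  Satisfied, Car: 296×372/611 = 180.216
  Satisfied, Public transit: 296×239/611 = 115.784
  Dissatisfied, Car: 315×372/611 = 191.784
  Dissatisfied, Public transit: 315×239/611 = 123.216
Contributions (O − E)²/E:
  (162 − 180.216)²/180.216 = 1.8412
  (134 − 115.784)²/115.784 = 2.8659
  (210 − 191.784)²/191.784 = 1.7302
  (105 − 123.216)²/123.216 = 2.6930
χ² = 1.8412 + 2.8659 + 1.7302 + 2.6930 = 9.13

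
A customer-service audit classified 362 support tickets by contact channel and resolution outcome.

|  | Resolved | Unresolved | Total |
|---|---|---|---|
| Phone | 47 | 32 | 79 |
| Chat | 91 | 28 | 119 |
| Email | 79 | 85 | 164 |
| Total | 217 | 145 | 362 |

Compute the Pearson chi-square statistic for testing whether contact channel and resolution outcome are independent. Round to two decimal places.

Grand total N = 362.
Expected counts (row total × column total / N):
  Phone, Resolved: 79×217/362 = 47.356
  Phone, Unresolved: 79×145/362 = 31.644
  Chat, Resolved: 119×217/362 = 71.334
  Chat, Unresolved: 119×145/362 = 47.666
  Email, Resolved: 164×217/362 = 98.309
  Email, Unresolved: 164×145/362 = 65.691
Contributions (O − E)²/E:
  (47 − 47.356)²/47.356 = 0.0027
  (32 − 31.644)²/31.644 = 0.0040
  (91 − 71.334)²/71.334 = 5.4217
  (28 − 47.666)²/47.666 = 8.1138
  (79 − 98.309)²/98.309 = 3.7925
  (85 − 65.691)²/65.691 = 5.6756
χ² = 0.0027 + 0.0040 + 5.4217 + 8.1138 + 3.7925 + 5.6756 = 23.01

23.01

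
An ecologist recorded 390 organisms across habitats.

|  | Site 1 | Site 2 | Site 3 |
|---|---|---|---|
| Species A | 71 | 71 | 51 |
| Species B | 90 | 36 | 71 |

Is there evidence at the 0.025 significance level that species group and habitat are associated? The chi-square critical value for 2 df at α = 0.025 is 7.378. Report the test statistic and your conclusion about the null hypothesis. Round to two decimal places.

16.93; reject H₀

Row totals: 193, 197. Column totals: 161, 107, 122. Grand total N = 390.
Expected counts (row total × column total / N):
  Species A, Site 1: 193×161/390 = 79.674
  Species A, Site 2: 193×107/390 = 52.951
  Species A, Site 3: 193×122/390 = 60.374
  Species B, Site 1: 197×161/390 = 81.326
  Species B, Site 2: 197×107/390 = 54.049
  Species B, Site 3: 197×122/390 = 61.626
Contributions (O − E)²/E:
  (71 − 79.674)²/79.674 = 0.9443
  (71 − 52.951)²/52.951 = 6.1522
  (51 − 60.374)²/60.374 = 1.4555
  (90 − 81.326)²/81.326 = 0.9251
  (36 − 54.049)²/54.049 = 6.0272
  (71 − 61.626)²/61.626 = 1.4259
χ² = 0.9443 + 6.1522 + 1.4555 + 0.9251 + 6.0272 + 1.4259 = 16.93
df = (2−1)(3−1) = 2. Since 16.93 > 7.378, reject the null hypothesis of independence at α = 0.025.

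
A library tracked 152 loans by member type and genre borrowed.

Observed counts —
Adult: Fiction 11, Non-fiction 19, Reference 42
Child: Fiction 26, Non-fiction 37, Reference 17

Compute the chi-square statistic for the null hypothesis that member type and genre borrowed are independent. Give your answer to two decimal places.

Row totals: 72, 80. Column totals: 37, 56, 59. Grand total N = 152.
Expected counts (row total × column total / N):
  Adult, Fiction: 72×37/152 = 17.526
  Adult, Non-fiction: 72×56/152 = 26.526
  Adult, Reference: 72×59/152 = 27.947
  Child, Fiction: 80×37/152 = 19.474
  Child, Non-fiction: 80×56/152 = 29.474
  Child, Reference: 80×59/152 = 31.053
Contributions (O − E)²/E:
  (11 − 17.526)²/17.526 = 2.4300
  (19 − 26.526)²/26.526 = 2.1353
  (42 − 27.947)²/27.947 = 7.0665
  (26 − 19.474)²/19.474 = 2.1870
  (37 − 29.474)²/29.474 = 1.9217
  (17 − 31.053)²/31.053 = 6.3597
χ² = 2.4300 + 2.1353 + 7.0665 + 2.1870 + 1.9217 + 6.3597 = 22.10

22.10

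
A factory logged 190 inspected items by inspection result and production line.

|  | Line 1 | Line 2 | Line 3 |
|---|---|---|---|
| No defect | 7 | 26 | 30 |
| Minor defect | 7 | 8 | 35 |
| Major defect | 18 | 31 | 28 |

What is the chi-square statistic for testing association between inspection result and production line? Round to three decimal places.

Row totals: 63, 50, 77. Column totals: 32, 65, 93. Grand total N = 190.
Expected counts (row total × column total / N):
  No defect, Line 1: 63×32/190 = 10.6105
  No defect, Line 2: 63×65/190 = 21.5526
  No defect, Line 3: 63×93/190 = 30.8368
  Minor defect, Line 1: 50×32/190 = 8.4211
  Minor defect, Line 2: 50×65/190 = 17.1053
  Minor defect, Line 3: 50×93/190 = 24.4737
  Major defect, Line 1: 77×32/190 = 12.9684
  Major defect, Line 2: 77×65/190 = 26.3421
  Major defect, Line 3: 77×93/190 = 37.6895
Contributions (O − E)²/E:
  (7 − 10.6105)²/10.6105 = 1.2286
  (26 − 21.5526)²/21.5526 = 0.9177
  (30 − 30.8368)²/30.8368 = 0.0227
  (7 − 8.4211)²/8.4211 = 0.2398
  (8 − 17.1053)²/17.1053 = 4.8468
  (35 − 24.4737)²/24.4737 = 4.5274
  (18 − 12.9684)²/12.9684 = 1.9522
  (31 − 26.3421)²/26.3421 = 0.8236
  (28 − 37.6895)²/37.6895 = 2.4910
χ² = 1.2286 + 0.9177 + 0.0227 + 0.2398 + 4.8468 + 4.5274 + 1.9522 + 0.8236 + 2.4910 = 17.050

17.050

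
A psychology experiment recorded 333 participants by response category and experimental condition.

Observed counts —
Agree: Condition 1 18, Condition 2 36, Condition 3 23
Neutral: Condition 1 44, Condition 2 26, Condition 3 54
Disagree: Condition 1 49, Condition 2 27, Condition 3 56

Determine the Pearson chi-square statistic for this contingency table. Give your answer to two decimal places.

Row totals: 77, 124, 132. Column totals: 111, 89, 133. Grand total N = 333.
Expected counts (row total × column total / N):
  Agree, Condition 1: 77×111/333 = 25.6667
  Agree, Condition 2: 77×89/333 = 20.5796
  Agree, Condition 3: 77×133/333 = 30.7538
  Neutral, Condition 1: 124×111/333 = 41.3333
  Neutral, Condition 2: 124×89/333 = 33.1411
  Neutral, Condition 3: 124×133/333 = 49.5255
  Disagree, Condition 1: 132×111/333 = 44.0000
  Disagree, Condition 2: 132×89/333 = 35.2793
  Disagree, Condition 3: 132×133/333 = 52.7207
Contributions (O − E)²/E:
  (18 − 25.6667)²/25.6667 = 2.2901
  (36 − 20.5796)²/20.5796 = 11.5546
  (23 − 30.7538)²/30.7538 = 1.9549
  (44 − 41.3333)²/41.3333 = 0.1720
  (26 − 33.1411)²/33.1411 = 1.5387
  (54 − 49.5255)²/49.5255 = 0.4043
  (49 − 44.0000)²/44.0000 = 0.5682
  (27 − 35.2793)²/35.2793 = 1.9430
  (56 − 52.7207)²/52.7207 = 0.2040
χ² = 2.2901 + 11.5546 + 1.9549 + 0.1720 + 1.5387 + 0.4043 + 0.5682 + 1.9430 + 0.2040 = 20.63

20.63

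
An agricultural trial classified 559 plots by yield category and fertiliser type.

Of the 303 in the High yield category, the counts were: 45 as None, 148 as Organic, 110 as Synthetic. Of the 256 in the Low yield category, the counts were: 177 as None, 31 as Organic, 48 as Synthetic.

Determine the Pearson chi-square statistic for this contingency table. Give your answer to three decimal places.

Row totals: 303, 256. Column totals: 222, 179, 158. Grand total N = 559.
Expected counts (row total × column total / N):
  High yield, None: 303×222/559 = 120.33274
  High yield, Organic: 303×179/559 = 97.02504
  High yield, Synthetic: 303×158/559 = 85.64222
  Low yield, None: 256×222/559 = 101.66726
  Low yield, Organic: 256×179/559 = 81.97496
  Low yield, Synthetic: 256×158/559 = 72.35778
Contributions (O − E)²/E:
  (45 − 120.33274)²/120.33274 = 47.1611
  (148 − 97.02504)²/97.02504 = 26.7812
  (110 − 85.64222)²/85.64222 = 6.9277
  (177 − 101.66726)²/101.66726 = 55.8196
  (31 − 81.97496)²/81.97496 = 31.6981
  (48 − 72.35778)²/72.35778 = 8.1996
χ² = 47.1611 + 26.7812 + 6.9277 + 55.8196 + 31.6981 + 8.1996 = 176.587

176.587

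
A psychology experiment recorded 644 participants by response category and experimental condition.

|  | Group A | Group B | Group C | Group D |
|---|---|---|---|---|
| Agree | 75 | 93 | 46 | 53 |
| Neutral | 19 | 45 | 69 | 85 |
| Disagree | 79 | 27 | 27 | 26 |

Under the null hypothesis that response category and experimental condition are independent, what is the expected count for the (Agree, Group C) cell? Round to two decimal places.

58.87

Row total (Agree) = 267; column total (Group C) = 142; grand total N = 644.
Expected count = (row total × column total) / N = 267 × 142 / 644 = 58.87.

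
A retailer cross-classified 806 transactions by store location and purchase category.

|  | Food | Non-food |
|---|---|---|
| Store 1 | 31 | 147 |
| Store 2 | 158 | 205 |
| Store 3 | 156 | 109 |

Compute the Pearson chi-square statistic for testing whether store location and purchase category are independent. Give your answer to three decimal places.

Row totals: 178, 363, 265. Column totals: 345, 461. Grand total N = 806.
Expected counts (row total × column total / N):
  Store 1, Food: 178×345/806 = 76.1911
  Store 1, Non-food: 178×461/806 = 101.8089
  Store 2, Food: 363×345/806 = 155.3784
  Store 2, Non-food: 363×461/806 = 207.6216
  Store 3, Food: 265×345/806 = 113.4305
  Store 3, Non-food: 265×461/806 = 151.5695
Contributions (O − E)²/E:
  (31 − 76.1911)²/76.1911 = 26.8041
  (147 − 101.8089)²/101.8089 = 20.0595
  (158 − 155.3784)²/155.3784 = 0.0442
  (205 − 207.6216)²/207.6216 = 0.0331
  (156 − 113.4305)²/113.4305 = 15.9760
  (109 − 151.5695)²/151.5695 = 11.9560
χ² = 26.8041 + 20.0595 + 0.0442 + 0.0331 + 15.9760 + 11.9560 = 74.873

74.873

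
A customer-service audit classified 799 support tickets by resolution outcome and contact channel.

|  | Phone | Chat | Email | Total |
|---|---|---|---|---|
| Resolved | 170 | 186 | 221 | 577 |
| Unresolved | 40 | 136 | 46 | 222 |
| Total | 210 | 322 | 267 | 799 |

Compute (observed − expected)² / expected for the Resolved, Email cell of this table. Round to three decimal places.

Row total (Resolved) = 577; column total (Email) = 267; N = 799.
Expected count E = 577 × 267 / 799 = 192.8148.
Contribution = (O − E)²/E = (221 − 192.8148)² / 192.8148 = 4.120.

4.120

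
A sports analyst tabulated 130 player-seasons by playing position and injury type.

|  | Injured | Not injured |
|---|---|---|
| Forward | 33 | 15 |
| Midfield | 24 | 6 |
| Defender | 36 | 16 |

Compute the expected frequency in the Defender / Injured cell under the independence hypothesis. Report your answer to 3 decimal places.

Row total (Defender) = 52; column total (Injured) = 93; grand total N = 130.
Expected count = (row total × column total) / N = 52 × 93 / 130 = 37.200.

37.200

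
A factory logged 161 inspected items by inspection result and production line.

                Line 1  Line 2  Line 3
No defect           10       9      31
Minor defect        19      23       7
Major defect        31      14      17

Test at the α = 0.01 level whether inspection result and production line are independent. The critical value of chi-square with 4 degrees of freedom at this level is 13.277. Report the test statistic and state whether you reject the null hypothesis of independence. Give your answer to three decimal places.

Row totals: 50, 49, 62. Column totals: 60, 46, 55. Grand total N = 161.
Expected counts (row total × column total / N):
  No defect, Line 1: 50×60/161 = 18.6335
  No defect, Line 2: 50×46/161 = 14.2857
  No defect, Line 3: 50×55/161 = 17.0807
  Minor defect, Line 1: 49×60/161 = 18.2609
  Minor defect, Line 2: 49×46/161 = 14.0000
  Minor defect, Line 3: 49×55/161 = 16.7391
  Major defect, Line 1: 62×60/161 = 23.1056
  Major defect, Line 2: 62×46/161 = 17.7143
  Major defect, Line 3: 62×55/161 = 21.1801
Contributions (O − E)²/E:
  (10 − 18.6335)²/18.6335 = 4.0002
  (9 − 14.2857)²/14.2857 = 1.9557
  (31 − 17.0807)²/17.0807 = 11.3430
  (19 − 18.2609)²/18.2609 = 0.0299
  (23 − 14.0000)²/14.0000 = 5.7857
  (7 − 16.7391)²/16.7391 = 5.6664
  (31 − 23.1056)²/23.1056 = 2.6972
  (14 − 17.7143)²/17.7143 = 0.7788
  (17 − 21.1801)²/21.1801 = 0.8250
χ² = 4.0002 + 1.9557 + 11.3430 + 0.0299 + 5.7857 + 5.6664 + 2.6972 + 0.7788 + 0.8250 = 33.082
df = (3−1)(3−1) = 4. Since 33.082 > 13.277, reject the null hypothesis of independence at α = 0.01.

33.082; reject H₀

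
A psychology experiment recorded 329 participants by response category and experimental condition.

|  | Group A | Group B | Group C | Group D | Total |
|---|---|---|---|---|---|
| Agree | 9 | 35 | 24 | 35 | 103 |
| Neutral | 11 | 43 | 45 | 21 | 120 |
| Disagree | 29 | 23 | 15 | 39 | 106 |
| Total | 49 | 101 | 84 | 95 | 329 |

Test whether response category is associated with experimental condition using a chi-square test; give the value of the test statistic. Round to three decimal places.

41.429

Grand total N = 329.
Expected counts (row total × column total / N):
  Agree, Group A: 103×49/329 = 15.34043
  Agree, Group B: 103×101/329 = 31.62006
  Agree, Group C: 103×84/329 = 26.29787
  Agree, Group D: 103×95/329 = 29.74164
  Neutral, Group A: 120×49/329 = 17.87234
  Neutral, Group B: 120×101/329 = 36.83891
  Neutral, Group C: 120×84/329 = 30.63830
  Neutral, Group D: 120×95/329 = 34.65046
  Disagree, Group A: 106×49/329 = 15.78723
  Disagree, Group B: 106×101/329 = 32.54103
  Disagree, Group C: 106×84/329 = 27.06383
  Disagree, Group D: 106×95/329 = 30.60790
Contributions (O − E)²/E:
  (9 − 15.34043)²/15.34043 = 2.6206
  (35 − 31.62006)²/31.62006 = 0.3613
  (24 − 26.29787)²/26.29787 = 0.2008
  (35 − 29.74164)²/29.74164 = 0.9297
  (11 − 17.87234)²/17.87234 = 2.6426
  (43 − 36.83891)²/36.83891 = 1.0304
  (45 − 30.63830)²/30.63830 = 6.7320
  (21 − 34.65046)²/34.65046 = 5.3776
  (29 − 15.78723)²/15.78723 = 11.0581
  (23 − 32.54103)²/32.54103 = 2.7974
  (15 − 27.06383)²/27.06383 = 5.3775
  (39 − 30.60790)²/30.60790 = 2.3010
χ² = 2.6206 + 0.3613 + 0.2008 + 0.9297 + 2.6426 + 1.0304 + 6.7320 + 5.3776 + 11.0581 + 2.7974 + 5.3775 + 2.3010 = 41.429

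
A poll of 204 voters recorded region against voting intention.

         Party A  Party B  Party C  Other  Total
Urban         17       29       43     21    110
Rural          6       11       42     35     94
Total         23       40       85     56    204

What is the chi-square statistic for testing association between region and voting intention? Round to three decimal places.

Grand total N = 204.
Expected counts (row total × column total / N):
  Urban, Party A: 110×23/204 = 12.4020
  Urban, Party B: 110×40/204 = 21.5686
  Urban, Party C: 110×85/204 = 45.8333
  Urban, Other: 110×56/204 = 30.1961
  Rural, Party A: 94×23/204 = 10.5980
  Rural, Party B: 94×40/204 = 18.4314
  Rural, Party C: 94×85/204 = 39.1667
  Rural, Other: 94×56/204 = 25.8039
Contributions (O − E)²/E:
  (17 − 12.4020)²/12.4020 = 1.7047
  (29 − 21.5686)²/21.5686 = 2.5605
  (43 − 45.8333)²/45.8333 = 0.1751
  (21 − 30.1961)²/30.1961 = 2.8006
  (6 − 10.5980)²/10.5980 = 1.9949
  (11 − 18.4314)²/18.4314 = 2.9963
  (42 − 39.1667)²/39.1667 = 0.2050
  (35 − 25.8039)²/25.8039 = 3.2773
χ² = 1.7047 + 2.5605 + 0.1751 + 2.8006 + 1.9949 + 2.9963 + 0.2050 + 3.2773 = 15.714

15.714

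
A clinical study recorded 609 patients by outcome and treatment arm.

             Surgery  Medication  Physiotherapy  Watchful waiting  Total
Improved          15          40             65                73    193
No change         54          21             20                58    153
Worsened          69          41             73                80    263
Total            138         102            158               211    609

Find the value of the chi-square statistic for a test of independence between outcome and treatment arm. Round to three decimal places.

Grand total N = 609.
Expected counts (row total × column total / N):
  Improved, Surgery: 193×138/609 = 43.7340
  Improved, Medication: 193×102/609 = 32.3251
  Improved, Physiotherapy: 193×158/609 = 50.0722
  Improved, Watchful waiting: 193×211/609 = 66.8686
  No change, Surgery: 153×138/609 = 34.6700
  No change, Medication: 153×102/609 = 25.6256
  No change, Physiotherapy: 153×158/609 = 39.6946
  No change, Watchful waiting: 153×211/609 = 53.0099
  Worsened, Surgery: 263×138/609 = 59.5961
  Worsened, Medication: 263×102/609 = 44.0493
  Worsened, Physiotherapy: 263×158/609 = 68.2332
  Worsened, Watchful waiting: 263×211/609 = 91.1215
Contributions (O − E)²/E:
  (15 − 43.7340)²/43.7340 = 18.8787
  (40 − 32.3251)²/32.3251 = 1.8222
  (65 − 50.0722)²/50.0722 = 4.4504
  (73 − 66.8686)²/66.8686 = 0.5622
  (54 − 34.6700)²/34.6700 = 10.7773
  (21 − 25.6256)²/25.6256 = 0.8350
  (20 − 39.6946)²/39.6946 = 9.7715
  (58 − 53.0099)²/53.0099 = 0.4697
  (69 − 59.5961)²/59.5961 = 1.4839
  (41 − 44.0493)²/44.0493 = 0.2111
  (73 − 68.2332)²/68.2332 = 0.3330
  (80 − 91.1215)²/91.1215 = 1.3574
χ² = 18.8787 + 1.8222 + 4.4504 + 0.5622 + 10.7773 + 0.8350 + 9.7715 + 0.4697 + 1.4839 + 0.2111 + 0.3330 + 1.3574 = 50.952

50.952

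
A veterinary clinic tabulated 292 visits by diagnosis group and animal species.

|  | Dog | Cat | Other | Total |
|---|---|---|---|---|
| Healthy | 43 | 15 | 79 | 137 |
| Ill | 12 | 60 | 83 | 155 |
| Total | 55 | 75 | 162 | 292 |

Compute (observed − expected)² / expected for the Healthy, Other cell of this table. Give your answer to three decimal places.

Row total (Healthy) = 137; column total (Other) = 162; N = 292.
Expected count E = 137 × 162 / 292 = 76.00685.
Contribution = (O − E)²/E = (79 − 76.00685)² / 76.00685 = 0.118.

0.118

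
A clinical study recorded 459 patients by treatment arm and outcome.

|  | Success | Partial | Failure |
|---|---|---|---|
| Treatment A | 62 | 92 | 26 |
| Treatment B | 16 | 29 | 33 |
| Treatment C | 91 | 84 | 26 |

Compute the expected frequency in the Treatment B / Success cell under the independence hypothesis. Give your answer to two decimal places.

28.72

Row total (Treatment B) = 78; column total (Success) = 169; grand total N = 459.
Expected count = (row total × column total) / N = 78 × 169 / 459 = 28.72.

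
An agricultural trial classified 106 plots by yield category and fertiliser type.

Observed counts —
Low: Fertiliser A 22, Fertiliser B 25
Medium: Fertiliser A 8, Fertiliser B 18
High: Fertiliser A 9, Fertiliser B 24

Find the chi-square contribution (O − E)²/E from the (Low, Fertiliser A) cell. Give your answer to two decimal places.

1.28

Row total (Low) = 47; column total (Fertiliser A) = 39; N = 106.
Expected count E = 47 × 39 / 106 = 17.292.
Contribution = (O − E)²/E = (22 − 17.292)² / 17.292 = 1.28.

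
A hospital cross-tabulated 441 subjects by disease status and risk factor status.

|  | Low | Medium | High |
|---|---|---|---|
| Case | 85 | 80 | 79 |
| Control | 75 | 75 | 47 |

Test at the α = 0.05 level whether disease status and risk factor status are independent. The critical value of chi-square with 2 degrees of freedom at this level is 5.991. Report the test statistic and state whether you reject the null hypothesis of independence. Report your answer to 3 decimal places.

Row totals: 244, 197. Column totals: 160, 155, 126. Grand total N = 441.
Expected counts (row total × column total / N):
  Case, Low: 244×160/441 = 88.5261
  Case, Medium: 244×155/441 = 85.7596
  Case, High: 244×126/441 = 69.7143
  Control, Low: 197×160/441 = 71.4739
  Control, Medium: 197×155/441 = 69.2404
  Control, High: 197×126/441 = 56.2857
Contributions (O − E)²/E:
  (85 − 88.5261)²/88.5261 = 0.1404
  (80 − 85.7596)²/85.7596 = 0.3868
  (79 − 69.7143)²/69.7143 = 1.2368
  (75 − 71.4739)²/71.4739 = 0.1740
  (75 − 69.2404)²/69.2404 = 0.4791
  (47 − 56.2857)²/56.2857 = 1.5319
χ² = 0.1404 + 0.3868 + 1.2368 + 0.1740 + 0.4791 + 1.5319 = 3.949
df = (2−1)(3−1) = 2. Since 3.949 < 5.991, fail to reject the null hypothesis of independence at α = 0.05.

3.949; fail to reject H₀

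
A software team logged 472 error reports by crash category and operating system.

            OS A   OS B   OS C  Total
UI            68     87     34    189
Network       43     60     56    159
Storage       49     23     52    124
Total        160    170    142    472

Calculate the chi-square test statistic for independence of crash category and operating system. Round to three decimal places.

35.872

Grand total N = 472.
Expected counts (row total × column total / N):
  UI, OS A: 189×160/472 = 64.06780
  UI, OS B: 189×170/472 = 68.07203
  UI, OS C: 189×142/472 = 56.86017
  Network, OS A: 159×160/472 = 53.89831
  Network, OS B: 159×170/472 = 57.26695
  Network, OS C: 159×142/472 = 47.83475
  Storage, OS A: 124×160/472 = 42.03390
  Storage, OS B: 124×170/472 = 44.66102
  Storage, OS C: 124×142/472 = 37.30508
Contributions (O − E)²/E:
  (68 − 64.06780)²/64.06780 = 0.2413
  (87 − 68.07203)²/68.07203 = 5.2631
  (34 − 56.86017)²/56.86017 = 9.1907
  (43 − 53.89831)²/53.89831 = 2.2037
  (60 − 57.26695)²/57.26695 = 0.1304
  (56 − 47.83475)²/47.83475 = 1.3938
  (49 − 42.03390)²/42.03390 = 1.1545
  (23 − 44.66102)²/44.66102 = 10.5058
  (52 − 37.30508)²/37.30508 = 5.7885
χ² = 0.2413 + 5.2631 + 9.1907 + 2.2037 + 0.1304 + 1.3938 + 1.1545 + 10.5058 + 5.7885 = 35.872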